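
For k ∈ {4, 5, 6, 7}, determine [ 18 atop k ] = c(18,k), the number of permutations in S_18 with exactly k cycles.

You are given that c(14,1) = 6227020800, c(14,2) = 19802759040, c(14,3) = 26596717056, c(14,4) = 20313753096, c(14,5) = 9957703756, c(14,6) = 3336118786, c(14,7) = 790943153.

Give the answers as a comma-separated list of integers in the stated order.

1583313975727488, 909299905844112, 369012649234384, 110228466184200

r15: T_15,1=14×6227020800+0=87178291200; T_15,2=14×19802759040+6227020800=283465647360; T_15,3=14×26596717056+19802759040=392156797824; T_15,4=14×20313753096+26596717056=310989260400; T_15,5=14×9957703756+20313753096=159721605680; T_15,6=14×3336118786+9957703756=56663366760; T_15,7=14×790943153+3336118786=14409322928
r16: T_16,2=15×283465647360+87178291200=4339163001600; T_16,3=15×392156797824+283465647360=6165817614720; T_16,4=15×310989260400+392156797824=5056995703824; T_16,5=15×159721605680+310989260400=2706813345600; T_16,6=15×56663366760+159721605680=1009672107080; T_16,7=15×14409322928+56663366760=272803210680
r17: T_17,3=16×6165817614720+4339163001600=102992244837120; T_17,4=16×5056995703824+6165817614720=87077748875904; T_17,5=16×2706813345600+5056995703824=48366009233424; T_17,6=16×1009672107080+2706813345600=18861567058880; T_17,7=16×272803210680+1009672107080=5374523477960
r18: T_18,4=17×87077748875904+102992244837120=1583313975727488; T_18,5=17×48366009233424+87077748875904=909299905844112; T_18,6=17×18861567058880+48366009233424=369012649234384; T_18,7=17×5374523477960+18861567058880=110228466184200
Read c(18,4) = 1583313975727488, c(18,5) = 909299905844112, c(18,6) = 369012649234384, c(18,7) = 110228466184200.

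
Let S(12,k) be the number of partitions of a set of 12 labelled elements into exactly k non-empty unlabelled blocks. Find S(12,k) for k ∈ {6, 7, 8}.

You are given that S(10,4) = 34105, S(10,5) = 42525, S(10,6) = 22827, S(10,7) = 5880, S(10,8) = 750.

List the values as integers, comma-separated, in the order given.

1323652, 627396, 159027

row 11: T[11][5]=5·42525+34105=246730  T[11][6]=6·22827+42525=179487  T[11][7]=7·5880+22827=63987  T[11][8]=8·750+5880=11880
row 12: T[12][6]=6·179487+246730=1323652  T[12][7]=7·63987+179487=627396  T[12][8]=8·11880+63987=159027
Read S(12,6) = 1323652, S(12,7) = 627396, S(12,8) = 159027.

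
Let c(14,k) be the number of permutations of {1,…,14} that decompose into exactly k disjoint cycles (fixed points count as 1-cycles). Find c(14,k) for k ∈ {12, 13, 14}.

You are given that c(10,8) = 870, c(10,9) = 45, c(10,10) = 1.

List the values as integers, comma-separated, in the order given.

3731, 91, 1

row 11: T[11][9]=10·45+870=1320  T[11][10]=10·1+45=55  T[11][11]=10·0+1=1
row 12: T[12][10]=11·55+1320=1925  T[12][11]=11·1+55=66  T[12][12]=11·0+1=1
row 13: T[13][11]=12·66+1925=2717  T[13][12]=12·1+66=78  T[13][13]=12·0+1=1
row 14: T[14][12]=13·78+2717=3731  T[14][13]=13·1+78=91  T[14][14]=13·0+1=1
Read c(14,12) = 3731, c(14,13) = 91, c(14,14) = 1.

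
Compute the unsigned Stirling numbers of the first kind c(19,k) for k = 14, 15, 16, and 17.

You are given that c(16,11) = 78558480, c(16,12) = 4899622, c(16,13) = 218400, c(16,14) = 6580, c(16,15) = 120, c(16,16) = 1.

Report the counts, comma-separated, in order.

549789282, 22323822, 662796, 13566

[17] T[17,12]:16*4899622+78558480=156952432 · T[17,13]:16*218400+4899622=8394022 · T[17,14]:16*6580+218400=323680 · T[17,15]:16*120+6580=8500 · T[17,16]:16*1+120=136 · T[17,17]:16*0+1=1
[18] T[18,13]:17*8394022+156952432=299650806 · T[18,14]:17*323680+8394022=13896582 · T[18,15]:17*8500+323680=468180 · T[18,16]:17*136+8500=10812 · T[18,17]:17*1+136=153
[19] T[19,14]:18*13896582+299650806=549789282 · T[19,15]:18*468180+13896582=22323822 · T[19,16]:18*10812+468180=662796 · T[19,17]:18*153+10812=13566
Read c(19,14) = 549789282, c(19,15) = 22323822, c(19,16) = 662796, c(19,17) = 13566.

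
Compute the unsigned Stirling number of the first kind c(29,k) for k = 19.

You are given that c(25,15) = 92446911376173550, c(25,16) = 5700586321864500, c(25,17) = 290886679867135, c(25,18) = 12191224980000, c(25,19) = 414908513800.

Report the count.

3031400077459516035

@26  (26,16):5700586321864500·25+92446911376173550→234961569422786050, (26,17):290886679867135·25+5700586321864500→12972753318542875, (26,18):12191224980000·25+290886679867135→595667304367135, (26,19):414908513800·25+12191224980000→22563937825000
@27  (27,17):12972753318542875·26+234961569422786050→572253155704900800, (27,18):595667304367135·26+12972753318542875→28460103232088385, (27,19):22563937825000·26+595667304367135→1182329687817135
@28  (28,18):28460103232088385·27+572253155704900800→1340675942971287195, (28,19):1182329687817135·27+28460103232088385→60383004803151030
@29  (29,19):60383004803151030·28+1340675942971287195→3031400077459516035
Read c(29,19) = 3031400077459516035.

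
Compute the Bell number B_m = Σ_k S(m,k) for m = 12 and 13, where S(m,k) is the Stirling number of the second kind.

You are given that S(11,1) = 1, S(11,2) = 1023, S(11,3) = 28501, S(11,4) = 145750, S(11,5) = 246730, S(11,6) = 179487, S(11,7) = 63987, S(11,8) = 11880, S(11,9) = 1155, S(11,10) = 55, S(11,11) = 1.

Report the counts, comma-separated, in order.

[12] T[12,1]:1*1+0=1 · T[12,2]:2*1023+1=2047 · T[12,3]:3*28501+1023=86526 · T[12,4]:4*145750+28501=611501 · T[12,5]:5*246730+145750=1379400 · T[12,6]:6*179487+246730=1323652 · T[12,7]:7*63987+179487=627396 · T[12,8]:8*11880+63987=159027 · T[12,9]:9*1155+11880=22275 · T[12,10]:10*55+1155=1705 · T[12,11]:11*1+55=66 · T[12,12]:12*0+1=1
[13] T[13,1]:1*1+0=1 · T[13,2]:2*2047+1=4095 · T[13,3]:3*86526+2047=261625 · T[13,4]:4*611501+86526=2532530 · T[13,5]:5*1379400+611501=7508501 · T[13,6]:6*1323652+1379400=9321312 · T[13,7]:7*627396+1323652=5715424 · T[13,8]:8*159027+627396=1899612 · T[13,9]:9*22275+159027=359502 · T[13,10]:10*1705+22275=39325 · T[13,11]:11*66+1705=2431 · T[13,12]:12*1+66=78 · T[13,13]:13*0+1=1
B_12 = ΣS(12,k) = 1+2047+86526+611501+1379400+1323652+627396+159027+22275+1705+66+1 = 4213597
B_13 = ΣS(13,k) = 1+4095+261625+2532530+7508501+9321312+5715424+1899612+359502+39325+2431+78+1 = 27644437

4213597, 27644437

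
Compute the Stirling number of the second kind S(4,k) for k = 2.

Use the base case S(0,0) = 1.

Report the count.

r1: T_1,1=1×0+1=1
r2: T_2,1=1×1+0=1; T_2,2=2×0+1=1
r3: T_3,1=1×1+0=1; T_3,2=2×1+1=3
r4: T_4,2=2×3+1=7
Read S(4,2) = 7.

7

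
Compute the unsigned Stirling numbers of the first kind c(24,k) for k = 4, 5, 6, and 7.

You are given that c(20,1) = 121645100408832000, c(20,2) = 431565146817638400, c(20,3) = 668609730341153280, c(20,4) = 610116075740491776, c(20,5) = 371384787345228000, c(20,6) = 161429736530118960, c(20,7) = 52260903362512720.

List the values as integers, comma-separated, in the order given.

@21  (21,1):121645100408832000·20+0→2432902008176640000, (21,2):431565146817638400·20+121645100408832000→8752948036761600000, (21,3):668609730341153280·20+431565146817638400→13803759753640704000, (21,4):610116075740491776·20+668609730341153280→12870931245150988800, (21,5):371384787345228000·20+610116075740491776→8037811822645051776, (21,6):161429736530118960·20+371384787345228000→3599979517947607200, (21,7):52260903362512720·20+161429736530118960→1206647803780373360
@22  (22,2):8752948036761600000·21+2432902008176640000→186244810780170240000, (22,3):13803759753640704000·21+8752948036761600000→298631902863216384000, (22,4):12870931245150988800·21+13803759753640704000→284093315901811468800, (22,5):8037811822645051776·21+12870931245150988800→181664979520697076096, (22,6):3599979517947607200·21+8037811822645051776→83637381699544802976, (22,7):1206647803780373360·21+3599979517947607200→28939583397335447760
@23  (23,3):298631902863216384000·22+186244810780170240000→6756146673770930688000, (23,4):284093315901811468800·22+298631902863216384000→6548684852703068697600, (23,5):181664979520697076096·22+284093315901811468800→4280722865357147142912, (23,6):83637381699544802976·22+181664979520697076096→2021687376910682741568, (23,7):28939583397335447760·22+83637381699544802976→720308216440924653696
@24  (24,4):6548684852703068697600·23+6756146673770930688000→157375898285941510732800, (24,5):4280722865357147142912·23+6548684852703068697600→105005310755917452984576, (24,6):2021687376910682741568·23+4280722865357147142912→50779532534302850198976, (24,7):720308216440924653696·23+2021687376910682741568→18588776355051949776576
Read c(24,4) = 157375898285941510732800, c(24,5) = 105005310755917452984576, c(24,6) = 50779532534302850198976, c(24,7) = 18588776355051949776576.

157375898285941510732800, 105005310755917452984576, 50779532534302850198976, 18588776355051949776576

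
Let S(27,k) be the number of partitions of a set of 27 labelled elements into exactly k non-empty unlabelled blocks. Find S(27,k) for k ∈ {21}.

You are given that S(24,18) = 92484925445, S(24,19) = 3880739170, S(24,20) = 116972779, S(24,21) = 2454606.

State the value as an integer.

i=25: T(25,19)=92484925445+19·3880739170=166218969675 | T(25,20)=3880739170+20·116972779=6220194750 | T(25,21)=116972779+21·2454606=168519505
i=26: T(26,20)=166218969675+20·6220194750=290622864675 | T(26,21)=6220194750+21·168519505=9759104355
i=27: T(27,21)=290622864675+21·9759104355=495564056130
Read S(27,21) = 495564056130.

495564056130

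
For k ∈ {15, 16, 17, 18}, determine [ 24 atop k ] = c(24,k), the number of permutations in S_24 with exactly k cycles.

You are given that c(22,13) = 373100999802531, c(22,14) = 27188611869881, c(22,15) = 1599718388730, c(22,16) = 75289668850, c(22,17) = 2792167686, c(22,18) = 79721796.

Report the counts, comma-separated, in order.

[23] T[23,14]:22*27188611869881+373100999802531=971250460939913 · T[23,15]:22*1599718388730+27188611869881=62382416421941 · T[23,16]:22*75289668850+1599718388730=3256091103430 · T[23,17]:22*2792167686+75289668850=136717357942 · T[23,18]:22*79721796+2792167686=4546047198
[24] T[24,15]:23*62382416421941+971250460939913=2406046038644556 · T[24,16]:23*3256091103430+62382416421941=137272511800831 · T[24,17]:23*136717357942+3256091103430=6400590336096 · T[24,18]:23*4546047198+136717357942=241276443496
Read c(24,15) = 2406046038644556, c(24,16) = 137272511800831, c(24,17) = 6400590336096, c(24,18) = 241276443496.

2406046038644556, 137272511800831, 6400590336096, 241276443496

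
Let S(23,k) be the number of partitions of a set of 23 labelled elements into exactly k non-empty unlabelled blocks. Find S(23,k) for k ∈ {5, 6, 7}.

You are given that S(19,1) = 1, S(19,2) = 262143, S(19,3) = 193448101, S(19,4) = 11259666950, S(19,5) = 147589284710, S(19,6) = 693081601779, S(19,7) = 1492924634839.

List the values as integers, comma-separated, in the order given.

i=20: T(20,2)=1+2·262143=524287 | T(20,3)=262143+3·193448101=580606446 | T(20,4)=193448101+4·11259666950=45232115901 | T(20,5)=11259666950+5·147589284710=749206090500 | T(20,6)=147589284710+6·693081601779=4306078895384 | T(20,7)=693081601779+7·1492924634839=11143554045652
i=21: T(21,3)=524287+3·580606446=1742343625 | T(21,4)=580606446+4·45232115901=181509070050 | T(21,5)=45232115901+5·749206090500=3791262568401 | T(21,6)=749206090500+6·4306078895384=26585679462804 | T(21,7)=4306078895384+7·11143554045652=82310957214948
i=22: T(22,4)=1742343625+4·181509070050=727778623825 | T(22,5)=181509070050+5·3791262568401=19137821912055 | T(22,6)=3791262568401+6·26585679462804=163305339345225 | T(22,7)=26585679462804+7·82310957214948=602762379967440
i=23: T(23,5)=727778623825+5·19137821912055=96416888184100 | T(23,6)=19137821912055+6·163305339345225=998969857983405 | T(23,7)=163305339345225+7·602762379967440=4382641999117305
Read S(23,5) = 96416888184100, S(23,6) = 998969857983405, S(23,7) = 4382641999117305.

96416888184100, 998969857983405, 4382641999117305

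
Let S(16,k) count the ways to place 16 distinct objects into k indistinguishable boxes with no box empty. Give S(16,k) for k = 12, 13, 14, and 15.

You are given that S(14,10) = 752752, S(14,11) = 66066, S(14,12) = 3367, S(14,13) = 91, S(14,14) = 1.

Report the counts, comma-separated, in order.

2757118, 165620, 6020, 120

r15: T_15,11=11×66066+752752=1479478; T_15,12=12×3367+66066=106470; T_15,13=13×91+3367=4550; T_15,14=14×1+91=105; T_15,15=15×0+1=1
r16: T_16,12=12×106470+1479478=2757118; T_16,13=13×4550+106470=165620; T_16,14=14×105+4550=6020; T_16,15=15×1+105=120
Read S(16,12) = 2757118, S(16,13) = 165620, S(16,14) = 6020, S(16,15) = 120.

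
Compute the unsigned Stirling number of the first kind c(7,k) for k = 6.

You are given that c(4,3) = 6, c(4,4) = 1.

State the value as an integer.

[5] T[5,4]:4*1+6=10 · T[5,5]:4*0+1=1
[6] T[6,5]:5*1+10=15 · T[6,6]:5*0+1=1
[7] T[7,6]:6*1+15=21
Read c(7,6) = 21.

21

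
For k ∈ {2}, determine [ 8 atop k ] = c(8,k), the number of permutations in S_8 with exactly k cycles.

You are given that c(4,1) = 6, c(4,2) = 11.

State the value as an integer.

[5] T[5,1]:4*6+0=24 · T[5,2]:4*11+6=50
[6] T[6,1]:5*24+0=120 · T[6,2]:5*50+24=274
[7] T[7,1]:6*120+0=720 · T[7,2]:6*274+120=1764
[8] T[8,2]:7*1764+720=13068
Read c(8,2) = 13068.

13068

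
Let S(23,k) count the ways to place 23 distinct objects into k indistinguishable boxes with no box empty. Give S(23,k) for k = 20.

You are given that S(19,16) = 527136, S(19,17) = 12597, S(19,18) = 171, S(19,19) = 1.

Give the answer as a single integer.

1859550

@20  (20,17):12597·17+527136→741285, (20,18):171·18+12597→15675, (20,19):1·19+171→190, (20,20):0·20+1→1
@21  (21,18):15675·18+741285→1023435, (21,19):190·19+15675→19285, (21,20):1·20+190→210
@22  (22,19):19285·19+1023435→1389850, (22,20):210·20+19285→23485
@23  (23,20):23485·20+1389850→1859550
Read S(23,20) = 1859550.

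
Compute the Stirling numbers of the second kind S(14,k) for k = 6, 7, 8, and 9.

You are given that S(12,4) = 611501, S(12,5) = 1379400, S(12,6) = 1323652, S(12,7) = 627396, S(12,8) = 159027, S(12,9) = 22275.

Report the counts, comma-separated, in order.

row 13: T[13][5]=5·1379400+611501=7508501  T[13][6]=6·1323652+1379400=9321312  T[13][7]=7·627396+1323652=5715424  T[13][8]=8·159027+627396=1899612  T[13][9]=9·22275+159027=359502
row 14: T[14][6]=6·9321312+7508501=63436373  T[14][7]=7·5715424+9321312=49329280  T[14][8]=8·1899612+5715424=20912320  T[14][9]=9·359502+1899612=5135130
Read S(14,6) = 63436373, S(14,7) = 49329280, S(14,8) = 20912320, S(14,9) = 5135130.

63436373, 49329280, 20912320, 5135130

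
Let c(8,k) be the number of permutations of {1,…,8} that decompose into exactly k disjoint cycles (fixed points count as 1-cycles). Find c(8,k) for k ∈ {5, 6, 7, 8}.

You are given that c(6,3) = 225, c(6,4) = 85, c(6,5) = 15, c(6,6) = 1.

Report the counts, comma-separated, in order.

r7: T_7,4=6×85+225=735; T_7,5=6×15+85=175; T_7,6=6×1+15=21; T_7,7=6×0+1=1
r8: T_8,5=7×175+735=1960; T_8,6=7×21+175=322; T_8,7=7×1+21=28; T_8,8=7×0+1=1
Read c(8,5) = 1960, c(8,6) = 322, c(8,7) = 28, c(8,8) = 1.

1960, 322, 28, 1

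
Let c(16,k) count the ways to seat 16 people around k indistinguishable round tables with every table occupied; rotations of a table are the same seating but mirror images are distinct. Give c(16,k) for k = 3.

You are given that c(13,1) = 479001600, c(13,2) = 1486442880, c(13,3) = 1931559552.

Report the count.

6165817614720

row 14: T[14][1]=13·479001600+0=6227020800  T[14][2]=13·1486442880+479001600=19802759040  T[14][3]=13·1931559552+1486442880=26596717056
row 15: T[15][2]=14·19802759040+6227020800=283465647360  T[15][3]=14·26596717056+19802759040=392156797824
row 16: T[16][3]=15·392156797824+283465647360=6165817614720
Read c(16,3) = 6165817614720.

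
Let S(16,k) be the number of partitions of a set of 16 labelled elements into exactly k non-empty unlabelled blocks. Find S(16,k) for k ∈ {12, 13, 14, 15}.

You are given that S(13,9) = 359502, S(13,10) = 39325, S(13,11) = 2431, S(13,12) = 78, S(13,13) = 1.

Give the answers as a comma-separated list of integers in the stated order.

2757118, 165620, 6020, 120

i=14: T(14,10)=359502+10·39325=752752 | T(14,11)=39325+11·2431=66066 | T(14,12)=2431+12·78=3367 | T(14,13)=78+13·1=91 | T(14,14)=1+14·0=1
i=15: T(15,11)=752752+11·66066=1479478 | T(15,12)=66066+12·3367=106470 | T(15,13)=3367+13·91=4550 | T(15,14)=91+14·1=105 | T(15,15)=1+15·0=1
i=16: T(16,12)=1479478+12·106470=2757118 | T(16,13)=106470+13·4550=165620 | T(16,14)=4550+14·105=6020 | T(16,15)=105+15·1=120
Read S(16,12) = 2757118, S(16,13) = 165620, S(16,14) = 6020, S(16,15) = 120.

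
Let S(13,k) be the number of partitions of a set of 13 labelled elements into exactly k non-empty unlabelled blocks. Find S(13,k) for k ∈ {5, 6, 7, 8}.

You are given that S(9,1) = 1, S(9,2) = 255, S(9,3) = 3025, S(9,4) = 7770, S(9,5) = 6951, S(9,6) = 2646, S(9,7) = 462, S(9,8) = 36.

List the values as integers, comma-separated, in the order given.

i=10: T(10,2)=1+2·255=511 | T(10,3)=255+3·3025=9330 | T(10,4)=3025+4·7770=34105 | T(10,5)=7770+5·6951=42525 | T(10,6)=6951+6·2646=22827 | T(10,7)=2646+7·462=5880 | T(10,8)=462+8·36=750
i=11: T(11,3)=511+3·9330=28501 | T(11,4)=9330+4·34105=145750 | T(11,5)=34105+5·42525=246730 | T(11,6)=42525+6·22827=179487 | T(11,7)=22827+7·5880=63987 | T(11,8)=5880+8·750=11880
i=12: T(12,4)=28501+4·145750=611501 | T(12,5)=145750+5·246730=1379400 | T(12,6)=246730+6·179487=1323652 | T(12,7)=179487+7·63987=627396 | T(12,8)=63987+8·11880=159027
i=13: T(13,5)=611501+5·1379400=7508501 | T(13,6)=1379400+6·1323652=9321312 | T(13,7)=1323652+7·627396=5715424 | T(13,8)=627396+8·159027=1899612
Read S(13,5) = 7508501, S(13,6) = 9321312, S(13,7) = 5715424, S(13,8) = 1899612.

7508501, 9321312, 5715424, 1899612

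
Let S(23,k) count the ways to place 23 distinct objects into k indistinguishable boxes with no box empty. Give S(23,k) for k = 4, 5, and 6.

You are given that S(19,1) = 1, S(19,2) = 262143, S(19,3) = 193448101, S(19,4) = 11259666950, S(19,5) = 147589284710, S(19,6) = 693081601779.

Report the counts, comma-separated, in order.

r20: T_20,1=1×1+0=1; T_20,2=2×262143+1=524287; T_20,3=3×193448101+262143=580606446; T_20,4=4×11259666950+193448101=45232115901; T_20,5=5×147589284710+11259666950=749206090500; T_20,6=6×693081601779+147589284710=4306078895384
r21: T_21,2=2×524287+1=1048575; T_21,3=3×580606446+524287=1742343625; T_21,4=4×45232115901+580606446=181509070050; T_21,5=5×749206090500+45232115901=3791262568401; T_21,6=6×4306078895384+749206090500=26585679462804
r22: T_22,3=3×1742343625+1048575=5228079450; T_22,4=4×181509070050+1742343625=727778623825; T_22,5=5×3791262568401+181509070050=19137821912055; T_22,6=6×26585679462804+3791262568401=163305339345225
r23: T_23,4=4×727778623825+5228079450=2916342574750; T_23,5=5×19137821912055+727778623825=96416888184100; T_23,6=6×163305339345225+19137821912055=998969857983405
Read S(23,4) = 2916342574750, S(23,5) = 96416888184100, S(23,6) = 998969857983405.

2916342574750, 96416888184100, 998969857983405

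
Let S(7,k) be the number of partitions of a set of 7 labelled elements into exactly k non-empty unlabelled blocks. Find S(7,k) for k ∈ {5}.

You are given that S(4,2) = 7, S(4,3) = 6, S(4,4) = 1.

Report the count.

140

row 5: T[5][3]=3·6+7=25  T[5][4]=4·1+6=10  T[5][5]=5·0+1=1
row 6: T[6][4]=4·10+25=65  T[6][5]=5·1+10=15
row 7: T[7][5]=5·15+65=140
Read S(7,5) = 140.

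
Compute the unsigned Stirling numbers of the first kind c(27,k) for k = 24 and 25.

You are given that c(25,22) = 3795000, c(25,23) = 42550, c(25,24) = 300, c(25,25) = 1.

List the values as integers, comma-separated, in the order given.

6160050, 58500

i=26: T(26,23)=3795000+25·42550=4858750 | T(26,24)=42550+25·300=50050 | T(26,25)=300+25·1=325
i=27: T(27,24)=4858750+26·50050=6160050 | T(27,25)=50050+26·325=58500
Read c(27,24) = 6160050, c(27,25) = 58500.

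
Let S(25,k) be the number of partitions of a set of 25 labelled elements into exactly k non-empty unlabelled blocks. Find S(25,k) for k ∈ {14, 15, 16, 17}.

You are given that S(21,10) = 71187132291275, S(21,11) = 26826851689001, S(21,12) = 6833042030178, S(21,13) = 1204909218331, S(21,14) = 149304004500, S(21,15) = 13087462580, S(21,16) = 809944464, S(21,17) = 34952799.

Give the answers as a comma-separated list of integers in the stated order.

r22: T_22,11=11×26826851689001+71187132291275=366282500870286; T_22,12=12×6833042030178+26826851689001=108823356051137; T_22,13=13×1204909218331+6833042030178=22496861868481; T_22,14=14×149304004500+1204909218331=3295165281331; T_22,15=15×13087462580+149304004500=345615943200; T_22,16=16×809944464+13087462580=26046574004; T_22,17=17×34952799+809944464=1404142047
r23: T_23,12=12×108823356051137+366282500870286=1672162773483930; T_23,13=13×22496861868481+108823356051137=401282560341390; T_23,14=14×3295165281331+22496861868481=68629175807115; T_23,15=15×345615943200+3295165281331=8479404429331; T_23,16=16×26046574004+345615943200=762361127264; T_23,17=17×1404142047+26046574004=49916988803
r24: T_24,13=13×401282560341390+1672162773483930=6888836057922000; T_24,14=14×68629175807115+401282560341390=1362091021641000; T_24,15=15×8479404429331+68629175807115=195820242247080; T_24,16=16×762361127264+8479404429331=20677182465555; T_24,17=17×49916988803+762361127264=1610949936915
r25: T_25,14=14×1362091021641000+6888836057922000=25958110360896000; T_25,15=15×195820242247080+1362091021641000=4299394655347200; T_25,16=16×20677182465555+195820242247080=526655161695960; T_25,17=17×1610949936915+20677182465555=48063331393110
Read S(25,14) = 25958110360896000, S(25,15) = 4299394655347200, S(25,16) = 526655161695960, S(25,17) = 48063331393110.

25958110360896000, 4299394655347200, 526655161695960, 48063331393110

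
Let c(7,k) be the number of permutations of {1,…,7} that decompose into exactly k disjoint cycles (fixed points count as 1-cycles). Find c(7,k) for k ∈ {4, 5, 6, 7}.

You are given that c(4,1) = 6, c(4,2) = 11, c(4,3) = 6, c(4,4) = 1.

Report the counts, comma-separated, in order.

735, 175, 21, 1

r5: T_5,2=4×11+6=50; T_5,3=4×6+11=35; T_5,4=4×1+6=10; T_5,5=4×0+1=1
r6: T_6,3=5×35+50=225; T_6,4=5×10+35=85; T_6,5=5×1+10=15; T_6,6=5×0+1=1
r7: T_7,4=6×85+225=735; T_7,5=6×15+85=175; T_7,6=6×1+15=21; T_7,7=6×0+1=1
Read c(7,4) = 735, c(7,5) = 175, c(7,6) = 21, c(7,7) = 1.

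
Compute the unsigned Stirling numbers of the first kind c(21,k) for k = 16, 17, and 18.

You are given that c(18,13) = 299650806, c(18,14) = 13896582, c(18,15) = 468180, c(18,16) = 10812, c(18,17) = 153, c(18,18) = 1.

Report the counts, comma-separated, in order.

1672280820, 53327946, 1256850

row 19: T[19][14]=18·13896582+299650806=549789282  T[19][15]=18·468180+13896582=22323822  T[19][16]=18·10812+468180=662796  T[19][17]=18·153+10812=13566  T[19][18]=18·1+153=171
row 20: T[20][15]=19·22323822+549789282=973941900  T[20][16]=19·662796+22323822=34916946  T[20][17]=19·13566+662796=920550  T[20][18]=19·171+13566=16815
row 21: T[21][16]=20·34916946+973941900=1672280820  T[21][17]=20·920550+34916946=53327946  T[21][18]=20·16815+920550=1256850
Read c(21,16) = 1672280820, c(21,17) = 53327946, c(21,18) = 1256850.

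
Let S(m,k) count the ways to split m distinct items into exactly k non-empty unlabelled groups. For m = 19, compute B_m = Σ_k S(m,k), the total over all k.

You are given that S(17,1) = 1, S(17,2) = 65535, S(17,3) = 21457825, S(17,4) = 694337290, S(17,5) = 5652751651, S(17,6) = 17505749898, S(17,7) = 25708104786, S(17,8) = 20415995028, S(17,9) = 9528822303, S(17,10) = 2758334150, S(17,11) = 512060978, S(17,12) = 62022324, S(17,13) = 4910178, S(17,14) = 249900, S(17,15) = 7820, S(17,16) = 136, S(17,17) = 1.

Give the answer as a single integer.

@18  (18,1):1·1+0→1, (18,2):65535·2+1→131071, (18,3):21457825·3+65535→64439010, (18,4):694337290·4+21457825→2798806985, (18,5):5652751651·5+694337290→28958095545, (18,6):17505749898·6+5652751651→110687251039, (18,7):25708104786·7+17505749898→197462483400, (18,8):20415995028·8+25708104786→189036065010, (18,9):9528822303·9+20415995028→106175395755, (18,10):2758334150·10+9528822303→37112163803, (18,11):512060978·11+2758334150→8391004908, (18,12):62022324·12+512060978→1256328866, (18,13):4910178·13+62022324→125854638, (18,14):249900·14+4910178→8408778, (18,15):7820·15+249900→367200, (18,16):136·16+7820→9996, (18,17):1·17+136→153, (18,18):0·18+1→1
@19  (19,1):1·1+0→1, (19,2):131071·2+1→262143, (19,3):64439010·3+131071→193448101, (19,4):2798806985·4+64439010→11259666950, (19,5):28958095545·5+2798806985→147589284710, (19,6):110687251039·6+28958095545→693081601779, (19,7):197462483400·7+110687251039→1492924634839, (19,8):189036065010·8+197462483400→1709751003480, (19,9):106175395755·9+189036065010→1144614626805, (19,10):37112163803·10+106175395755→477297033785, (19,11):8391004908·11+37112163803→129413217791, (19,12):1256328866·12+8391004908→23466951300, (19,13):125854638·13+1256328866→2892439160, (19,14):8408778·14+125854638→243577530, (19,15):367200·15+8408778→13916778, (19,16):9996·16+367200→527136, (19,17):153·17+9996→12597, (19,18):1·18+153→171, (19,19):0·19+1→1
B_19 = ΣS(19,k) = 1+262143+193448101+11259666950+147589284710+693081601779+1492924634839+1709751003480+1144614626805+477297033785+129413217791+23466951300+2892439160+243577530+13916778+527136+12597+171+1 = 5832742205057

5832742205057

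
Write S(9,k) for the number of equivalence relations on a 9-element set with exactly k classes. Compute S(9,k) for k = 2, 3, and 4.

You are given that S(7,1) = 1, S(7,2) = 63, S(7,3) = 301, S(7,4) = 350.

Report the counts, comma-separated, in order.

255, 3025, 7770

i=8: T(8,1)=0+1·1=1 | T(8,2)=1+2·63=127 | T(8,3)=63+3·301=966 | T(8,4)=301+4·350=1701
i=9: T(9,2)=1+2·127=255 | T(9,3)=127+3·966=3025 | T(9,4)=966+4·1701=7770
Read S(9,2) = 255, S(9,3) = 3025, S(9,4) = 7770.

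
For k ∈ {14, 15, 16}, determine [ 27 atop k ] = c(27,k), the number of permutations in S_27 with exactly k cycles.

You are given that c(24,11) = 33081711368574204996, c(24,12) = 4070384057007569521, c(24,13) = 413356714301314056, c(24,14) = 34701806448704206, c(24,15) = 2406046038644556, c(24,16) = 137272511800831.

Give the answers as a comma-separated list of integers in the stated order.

row 25: T[25][12]=24·4070384057007569521+33081711368574204996=130770928736755873500  T[25][13]=24·413356714301314056+4070384057007569521=13990945200239106865  T[25][14]=24·34701806448704206+413356714301314056=1246200069070215000  T[25][15]=24·2406046038644556+34701806448704206=92446911376173550  T[25][16]=24·137272511800831+2406046038644556=5700586321864500
row 26: T[26][13]=25·13990945200239106865+130770928736755873500=480544558742733545125  T[26][14]=25·1246200069070215000+13990945200239106865=45145946926994481865  T[26][15]=25·92446911376173550+1246200069070215000=3557372853474553750  T[26][16]=25·5700586321864500+92446911376173550=234961569422786050
row 27: T[27][14]=26·45145946926994481865+480544558742733545125=1654339178844590073615  T[27][15]=26·3557372853474553750+45145946926994481865=137637641117332879365  T[27][16]=26·234961569422786050+3557372853474553750=9666373658466991050
Read c(27,14) = 1654339178844590073615, c(27,15) = 137637641117332879365, c(27,16) = 9666373658466991050.

1654339178844590073615, 137637641117332879365, 9666373658466991050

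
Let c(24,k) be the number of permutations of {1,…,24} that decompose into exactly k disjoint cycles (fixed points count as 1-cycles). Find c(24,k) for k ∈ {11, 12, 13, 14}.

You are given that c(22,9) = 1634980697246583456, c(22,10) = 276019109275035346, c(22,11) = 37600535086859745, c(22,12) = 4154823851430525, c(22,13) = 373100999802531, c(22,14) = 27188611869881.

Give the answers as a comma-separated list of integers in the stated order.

33081711368574204996, 4070384057007569521, 413356714301314056, 34701806448704206

@23  (23,10):276019109275035346·22+1634980697246583456→7707401101297361068, (23,11):37600535086859745·22+276019109275035346→1103230881185949736, (23,12):4154823851430525·22+37600535086859745→129006659818331295, (23,13):373100999802531·22+4154823851430525→12363045847086207, (23,14):27188611869881·22+373100999802531→971250460939913
@24  (24,11):1103230881185949736·23+7707401101297361068→33081711368574204996, (24,12):129006659818331295·23+1103230881185949736→4070384057007569521, (24,13):12363045847086207·23+129006659818331295→413356714301314056, (24,14):971250460939913·23+12363045847086207→34701806448704206
Read c(24,11) = 33081711368574204996, c(24,12) = 4070384057007569521, c(24,13) = 413356714301314056, c(24,14) = 34701806448704206.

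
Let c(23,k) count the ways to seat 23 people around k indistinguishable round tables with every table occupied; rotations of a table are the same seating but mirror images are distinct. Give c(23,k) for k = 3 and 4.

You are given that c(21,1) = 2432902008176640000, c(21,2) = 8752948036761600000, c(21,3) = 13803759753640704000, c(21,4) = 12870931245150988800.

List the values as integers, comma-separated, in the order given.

6756146673770930688000, 6548684852703068697600

row 22: T[22][2]=21·8752948036761600000+2432902008176640000=186244810780170240000  T[22][3]=21·13803759753640704000+8752948036761600000=298631902863216384000  T[22][4]=21·12870931245150988800+13803759753640704000=284093315901811468800
row 23: T[23][3]=22·298631902863216384000+186244810780170240000=6756146673770930688000  T[23][4]=22·284093315901811468800+298631902863216384000=6548684852703068697600
Read c(23,3) = 6756146673770930688000, c(23,4) = 6548684852703068697600.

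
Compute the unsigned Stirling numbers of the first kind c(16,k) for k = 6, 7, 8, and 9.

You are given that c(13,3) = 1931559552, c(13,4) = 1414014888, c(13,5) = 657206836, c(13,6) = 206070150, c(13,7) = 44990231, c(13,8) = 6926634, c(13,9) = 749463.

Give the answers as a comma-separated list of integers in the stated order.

1009672107080, 272803210680, 54631129553, 8207628000

r14: T_14,4=13×1414014888+1931559552=20313753096; T_14,5=13×657206836+1414014888=9957703756; T_14,6=13×206070150+657206836=3336118786; T_14,7=13×44990231+206070150=790943153; T_14,8=13×6926634+44990231=135036473; T_14,9=13×749463+6926634=16669653
r15: T_15,5=14×9957703756+20313753096=159721605680; T_15,6=14×3336118786+9957703756=56663366760; T_15,7=14×790943153+3336118786=14409322928; T_15,8=14×135036473+790943153=2681453775; T_15,9=14×16669653+135036473=368411615
r16: T_16,6=15×56663366760+159721605680=1009672107080; T_16,7=15×14409322928+56663366760=272803210680; T_16,8=15×2681453775+14409322928=54631129553; T_16,9=15×368411615+2681453775=8207628000
Read c(16,6) = 1009672107080, c(16,7) = 272803210680, c(16,8) = 54631129553, c(16,9) = 8207628000.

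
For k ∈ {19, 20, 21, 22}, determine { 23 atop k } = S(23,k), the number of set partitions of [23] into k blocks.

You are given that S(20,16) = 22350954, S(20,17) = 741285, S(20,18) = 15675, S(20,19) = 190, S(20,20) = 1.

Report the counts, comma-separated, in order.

79781779, 1859550, 28336, 253

r21: T_21,17=17×741285+22350954=34952799; T_21,18=18×15675+741285=1023435; T_21,19=19×190+15675=19285; T_21,20=20×1+190=210; T_21,21=21×0+1=1
r22: T_22,18=18×1023435+34952799=53374629; T_22,19=19×19285+1023435=1389850; T_22,20=20×210+19285=23485; T_22,21=21×1+210=231; T_22,22=22×0+1=1
r23: T_23,19=19×1389850+53374629=79781779; T_23,20=20×23485+1389850=1859550; T_23,21=21×231+23485=28336; T_23,22=22×1+231=253
Read S(23,19) = 79781779, S(23,20) = 1859550, S(23,21) = 28336, S(23,22) = 253.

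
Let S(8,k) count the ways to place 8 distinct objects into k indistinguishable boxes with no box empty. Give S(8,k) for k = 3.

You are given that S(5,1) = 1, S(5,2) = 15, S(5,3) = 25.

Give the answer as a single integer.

966

r6: T_6,1=1×1+0=1; T_6,2=2×15+1=31; T_6,3=3×25+15=90
r7: T_7,2=2×31+1=63; T_7,3=3×90+31=301
r8: T_8,3=3×301+63=966
Read S(8,3) = 966.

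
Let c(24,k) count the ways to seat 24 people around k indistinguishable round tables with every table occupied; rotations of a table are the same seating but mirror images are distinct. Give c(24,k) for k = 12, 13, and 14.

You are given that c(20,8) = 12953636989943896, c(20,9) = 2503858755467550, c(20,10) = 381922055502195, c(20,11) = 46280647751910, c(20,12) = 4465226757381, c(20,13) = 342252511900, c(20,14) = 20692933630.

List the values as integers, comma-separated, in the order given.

4070384057007569521, 413356714301314056, 34701806448704206

r21: T_21,9=20×2503858755467550+12953636989943896=63030812099294896; T_21,10=20×381922055502195+2503858755467550=10142299865511450; T_21,11=20×46280647751910+381922055502195=1307535010540395; T_21,12=20×4465226757381+46280647751910=135585182899530; T_21,13=20×342252511900+4465226757381=11310276995381; T_21,14=20×20692933630+342252511900=756111184500
r22: T_22,10=21×10142299865511450+63030812099294896=276019109275035346; T_22,11=21×1307535010540395+10142299865511450=37600535086859745; T_22,12=21×135585182899530+1307535010540395=4154823851430525; T_22,13=21×11310276995381+135585182899530=373100999802531; T_22,14=21×756111184500+11310276995381=27188611869881
r23: T_23,11=22×37600535086859745+276019109275035346=1103230881185949736; T_23,12=22×4154823851430525+37600535086859745=129006659818331295; T_23,13=22×373100999802531+4154823851430525=12363045847086207; T_23,14=22×27188611869881+373100999802531=971250460939913
r24: T_24,12=23×129006659818331295+1103230881185949736=4070384057007569521; T_24,13=23×12363045847086207+129006659818331295=413356714301314056; T_24,14=23×971250460939913+12363045847086207=34701806448704206
Read c(24,12) = 4070384057007569521, c(24,13) = 413356714301314056, c(24,14) = 34701806448704206.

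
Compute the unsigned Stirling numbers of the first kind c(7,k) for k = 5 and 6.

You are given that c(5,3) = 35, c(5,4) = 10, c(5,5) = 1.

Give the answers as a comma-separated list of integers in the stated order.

175, 21

row 6: T[6][4]=5·10+35=85  T[6][5]=5·1+10=15  T[6][6]=5·0+1=1
row 7: T[7][5]=6·15+85=175  T[7][6]=6·1+15=21
Read c(7,5) = 175, c(7,6) = 21.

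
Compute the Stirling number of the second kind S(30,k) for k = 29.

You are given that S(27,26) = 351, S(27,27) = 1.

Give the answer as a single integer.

[28] T[28,27]:27*1+351=378 · T[28,28]:28*0+1=1
[29] T[29,28]:28*1+378=406 · T[29,29]:29*0+1=1
[30] T[30,29]:29*1+406=435
Read S(30,29) = 435.

435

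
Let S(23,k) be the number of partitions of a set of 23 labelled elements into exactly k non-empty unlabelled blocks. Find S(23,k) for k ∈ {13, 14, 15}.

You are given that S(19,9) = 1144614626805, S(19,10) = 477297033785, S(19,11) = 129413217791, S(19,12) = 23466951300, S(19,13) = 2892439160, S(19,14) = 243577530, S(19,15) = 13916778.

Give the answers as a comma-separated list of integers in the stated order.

i=20: T(20,10)=1144614626805+10·477297033785=5917584964655 | T(20,11)=477297033785+11·129413217791=1900842429486 | T(20,12)=129413217791+12·23466951300=411016633391 | T(20,13)=23466951300+13·2892439160=61068660380 | T(20,14)=2892439160+14·243577530=6302524580 | T(20,15)=243577530+15·13916778=452329200
i=21: T(21,11)=5917584964655+11·1900842429486=26826851689001 | T(21,12)=1900842429486+12·411016633391=6833042030178 | T(21,13)=411016633391+13·61068660380=1204909218331 | T(21,14)=61068660380+14·6302524580=149304004500 | T(21,15)=6302524580+15·452329200=13087462580
i=22: T(22,12)=26826851689001+12·6833042030178=108823356051137 | T(22,13)=6833042030178+13·1204909218331=22496861868481 | T(22,14)=1204909218331+14·149304004500=3295165281331 | T(22,15)=149304004500+15·13087462580=345615943200
i=23: T(23,13)=108823356051137+13·22496861868481=401282560341390 | T(23,14)=22496861868481+14·3295165281331=68629175807115 | T(23,15)=3295165281331+15·345615943200=8479404429331
Read S(23,13) = 401282560341390, S(23,14) = 68629175807115, S(23,15) = 8479404429331.

401282560341390, 68629175807115, 8479404429331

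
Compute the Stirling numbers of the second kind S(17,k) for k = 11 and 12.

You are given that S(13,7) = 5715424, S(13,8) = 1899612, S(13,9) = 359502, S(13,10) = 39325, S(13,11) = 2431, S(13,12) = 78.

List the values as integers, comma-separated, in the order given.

512060978, 62022324

@14  (14,8):1899612·8+5715424→20912320, (14,9):359502·9+1899612→5135130, (14,10):39325·10+359502→752752, (14,11):2431·11+39325→66066, (14,12):78·12+2431→3367
@15  (15,9):5135130·9+20912320→67128490, (15,10):752752·10+5135130→12662650, (15,11):66066·11+752752→1479478, (15,12):3367·12+66066→106470
@16  (16,10):12662650·10+67128490→193754990, (16,11):1479478·11+12662650→28936908, (16,12):106470·12+1479478→2757118
@17  (17,11):28936908·11+193754990→512060978, (17,12):2757118·12+28936908→62022324
Read S(17,11) = 512060978, S(17,12) = 62022324.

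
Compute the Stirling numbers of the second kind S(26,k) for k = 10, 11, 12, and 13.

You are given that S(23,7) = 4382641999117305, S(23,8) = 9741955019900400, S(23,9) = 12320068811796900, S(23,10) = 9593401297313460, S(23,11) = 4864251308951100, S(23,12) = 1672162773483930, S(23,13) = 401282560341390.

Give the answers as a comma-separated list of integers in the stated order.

13199555372846848005, 10029078340998476760, 5149507353856958820, 1850568574253550060

[24] T[24,8]:8*9741955019900400+4382641999117305=82318282158320505 · T[24,9]:9*12320068811796900+9741955019900400=120622574326072500 · T[24,10]:10*9593401297313460+12320068811796900=108254081784931500 · T[24,11]:11*4864251308951100+9593401297313460=63100165695775560 · T[24,12]:12*1672162773483930+4864251308951100=24930204590758260 · T[24,13]:13*401282560341390+1672162773483930=6888836057922000
[25] T[25,9]:9*120622574326072500+82318282158320505=1167921451092973005 · T[25,10]:10*108254081784931500+120622574326072500=1203163392175387500 · T[25,11]:11*63100165695775560+108254081784931500=802355904438462660 · T[25,12]:12*24930204590758260+63100165695775560=362262620784874680 · T[25,13]:13*6888836057922000+24930204590758260=114485073343744260
[26] T[26,10]:10*1203163392175387500+1167921451092973005=13199555372846848005 · T[26,11]:11*802355904438462660+1203163392175387500=10029078340998476760 · T[26,12]:12*362262620784874680+802355904438462660=5149507353856958820 · T[26,13]:13*114485073343744260+362262620784874680=1850568574253550060
Read S(26,10) = 13199555372846848005, S(26,11) = 10029078340998476760, S(26,12) = 5149507353856958820, S(26,13) = 1850568574253550060.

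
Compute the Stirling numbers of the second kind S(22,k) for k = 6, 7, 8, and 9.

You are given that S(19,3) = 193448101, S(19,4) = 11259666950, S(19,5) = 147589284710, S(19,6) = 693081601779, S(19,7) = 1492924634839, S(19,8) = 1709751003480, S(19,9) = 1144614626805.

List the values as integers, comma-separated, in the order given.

@20  (20,4):11259666950·4+193448101→45232115901, (20,5):147589284710·5+11259666950→749206090500, (20,6):693081601779·6+147589284710→4306078895384, (20,7):1492924634839·7+693081601779→11143554045652, (20,8):1709751003480·8+1492924634839→15170932662679, (20,9):1144614626805·9+1709751003480→12011282644725
@21  (21,5):749206090500·5+45232115901→3791262568401, (21,6):4306078895384·6+749206090500→26585679462804, (21,7):11143554045652·7+4306078895384→82310957214948, (21,8):15170932662679·8+11143554045652→132511015347084, (21,9):12011282644725·9+15170932662679→123272476465204
@22  (22,6):26585679462804·6+3791262568401→163305339345225, (22,7):82310957214948·7+26585679462804→602762379967440, (22,8):132511015347084·8+82310957214948→1142399079991620, (22,9):123272476465204·9+132511015347084→1241963303533920
Read S(22,6) = 163305339345225, S(22,7) = 602762379967440, S(22,8) = 1142399079991620, S(22,9) = 1241963303533920.

163305339345225, 602762379967440, 1142399079991620, 1241963303533920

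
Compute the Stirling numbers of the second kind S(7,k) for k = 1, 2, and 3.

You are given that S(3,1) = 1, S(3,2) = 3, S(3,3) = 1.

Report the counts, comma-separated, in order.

row 4: T[4][1]=1·1+0=1  T[4][2]=2·3+1=7  T[4][3]=3·1+3=6
row 5: T[5][1]=1·1+0=1  T[5][2]=2·7+1=15  T[5][3]=3·6+7=25
row 6: T[6][1]=1·1+0=1  T[6][2]=2·15+1=31  T[6][3]=3·25+15=90
row 7: T[7][1]=1·1+0=1  T[7][2]=2·31+1=63  T[7][3]=3·90+31=301
Read S(7,1) = 1, S(7,2) = 63, S(7,3) = 301.

1, 63, 301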